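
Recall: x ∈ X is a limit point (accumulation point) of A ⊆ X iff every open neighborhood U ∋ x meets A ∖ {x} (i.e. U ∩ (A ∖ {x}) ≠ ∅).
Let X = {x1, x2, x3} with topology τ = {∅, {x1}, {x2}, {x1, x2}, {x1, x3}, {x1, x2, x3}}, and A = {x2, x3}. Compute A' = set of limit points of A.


A' = ∅

For each x ∈ X, list the open sets U ∈ τ with x ∈ U, then check whether U ∩ (A ∖ {x}) ≠ ∅ for every such U.
  x = x1: open {x1} ∋ x has {x1} ∩ (A ∖ {x1}) = ∅, so x is NOT a limit point.
  x = x2: open {x2} ∋ x has {x2} ∩ (A ∖ {x2}) = ∅, so x is NOT a limit point.
  x = x3: open {x1, x3} ∋ x has {x1, x3} ∩ (A ∖ {x3}) = ∅, so x is NOT a limit point.
Collecting: A' = ∅.


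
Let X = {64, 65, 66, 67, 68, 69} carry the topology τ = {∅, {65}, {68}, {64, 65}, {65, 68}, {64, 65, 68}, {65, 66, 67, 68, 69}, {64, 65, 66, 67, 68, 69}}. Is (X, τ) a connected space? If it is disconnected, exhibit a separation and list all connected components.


(X, τ) is connected.

Find clopen sets (U ∈ τ with X ∖ U ∈ τ):
  U = ∅, X ∖ U = {64, 65, 66, 67, 68, 69} — both open, so U is clopen.
  U = {64, 65, 66, 67, 68, 69}, X ∖ U = ∅ — both open, so U is clopen.
Only trivial clopens (∅ and X) exist, so (X, τ) is connected.
Compute connected components by grouping points that agree on all clopens:
  component: {64, 65, 66, 67, 68, 69}


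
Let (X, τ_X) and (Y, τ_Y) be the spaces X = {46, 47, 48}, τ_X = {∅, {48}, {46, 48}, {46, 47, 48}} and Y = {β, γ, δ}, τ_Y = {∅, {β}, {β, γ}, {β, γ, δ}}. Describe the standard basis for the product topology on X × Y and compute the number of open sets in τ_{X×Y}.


Basis B = {∅ × ∅, {48} × {β}, {46, 48} × {β}, {48} × {β, γ}, {46, 47, 48} × {β}, {48} × {β, γ, δ}, {46, 48} × {β, γ}, {46, 48} × {β, γ, δ}, {46, 47, 48} × {β, γ}, {46, 47, 48} × {β, γ, δ}}; |τ_{X×Y}| = 20.

Enumerate products U × V with U ∈ τ_X, V ∈ τ_Y (deduplicated):
  ∅ × ∅ = {} (∅)
  {48} × {β} = {(48,β)}
  {46, 48} × {β} = {(46,β), (48,β)}
  {48} × {β, γ} = {(48,β), (48,γ)}
  {46, 47, 48} × {β} = {(46,β), (47,β), (48,β)}
  {48} × {β, γ, δ} = {(48,β), (48,γ), (48,δ)}
  {46, 48} × {β, γ} = {(46,β), (46,γ), (48,β), (48,γ)}
  {46, 48} × {β, γ, δ} = {(46,β), (46,γ), (46,δ), (48,β), (48,γ), (48,δ)}
  {46, 47, 48} × {β, γ} = {(46,β), (46,γ), (47,β), (47,γ), (48,β), (48,γ)}
  {46, 47, 48} × {β, γ, δ} = {(46,β), (46,γ), (46,δ), (47,β), (47,γ), (47,δ), (48,β), (48,γ), (48,δ)}
These 10 distinct sets form the basis B.
Close under arbitrary unions to get τ_{X×Y}; counting gives |τ_{X×Y}| = 20.


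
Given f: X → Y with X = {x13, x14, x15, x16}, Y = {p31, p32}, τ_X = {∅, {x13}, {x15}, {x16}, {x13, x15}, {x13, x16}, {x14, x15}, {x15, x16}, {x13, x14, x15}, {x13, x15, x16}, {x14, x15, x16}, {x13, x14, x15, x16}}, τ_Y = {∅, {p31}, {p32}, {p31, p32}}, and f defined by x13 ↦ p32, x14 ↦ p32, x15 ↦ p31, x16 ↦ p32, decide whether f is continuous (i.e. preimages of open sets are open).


f is NOT continuous.

Compute f^{-1}(U) for each U ∈ τ_Y:
  U = ∅: f^{-1}(U) = ∅ ∈ τ_X ✓.
  U = {p31}: f^{-1}(U) = {x15} ∈ τ_X ✓.
  U = {p32}: f^{-1}(U) = {x13, x14, x16} ∉ τ_X ✗.
  U = {p31, p32}: f^{-1}(U) = {x13, x14, x15, x16} ∈ τ_X ✓.
Found U = {p32} with f^{-1}(U) = {x13, x14, x16} not in τ_X. Therefore f is NOT continuous.


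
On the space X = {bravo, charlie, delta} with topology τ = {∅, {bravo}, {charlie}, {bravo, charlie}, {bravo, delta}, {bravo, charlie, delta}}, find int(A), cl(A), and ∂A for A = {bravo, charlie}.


int(A) = {bravo, charlie}, cl(A) = {bravo, charlie, delta}, ∂A = {delta}.

Closed sets in (X, τ) are complements of opens:
  closed(X, τ) = {∅, {charlie}, {delta}, {bravo, delta}, {charlie, delta}, {bravo, charlie, delta}}.
int(A) = ⋃ {U ∈ τ : U ⊆ A}. Opens contained in A: ∅, {bravo}, {charlie}, {bravo, charlie}.
Taking the union of these: int(A) = {bravo, charlie}.
cl(A) = ⋂ {C closed : A ⊆ C}. Closed sets containing A: {bravo, charlie, delta}.
Intersecting these: cl(A) = {bravo, charlie, delta}.
∂A = cl(A) ∖ int(A) = {bravo, charlie, delta} ∖ {bravo, charlie} = {delta}.


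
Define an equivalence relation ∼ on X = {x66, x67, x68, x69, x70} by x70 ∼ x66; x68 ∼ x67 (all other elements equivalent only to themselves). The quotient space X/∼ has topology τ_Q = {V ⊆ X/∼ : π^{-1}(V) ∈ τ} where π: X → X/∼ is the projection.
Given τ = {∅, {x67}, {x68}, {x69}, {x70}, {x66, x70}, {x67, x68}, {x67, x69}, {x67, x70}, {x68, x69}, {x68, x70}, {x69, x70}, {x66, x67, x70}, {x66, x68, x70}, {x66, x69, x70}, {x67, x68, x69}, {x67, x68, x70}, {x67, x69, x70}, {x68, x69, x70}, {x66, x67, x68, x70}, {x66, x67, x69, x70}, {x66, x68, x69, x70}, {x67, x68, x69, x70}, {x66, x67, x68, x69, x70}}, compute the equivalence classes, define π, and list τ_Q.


X/∼ = {[x66=x70], [x67=x68], [x69]}; |τ_Q| = 8.

Equivalence classes: [x66=x70], [x67=x68], [x69].
Quotient map π: X → X/∼ sends x66 ↦ [x66=x70], x67 ↦ [x67=x68], x68 ↦ [x67=x68], x69 ↦ [x69], x70 ↦ [x66=x70].
For each subset V ⊆ X/∼, compute π^{-1}(V) ⊆ X and check whether π^{-1}(V) ∈ τ. V is open in τ_Q iff π^{-1}(V) ∈ τ.
  V = {}: π^{-1}(V) = ∅ ∈ τ ✓.
  V = {[x66=x70]}: π^{-1}(V) = {x66, x70} ∈ τ ✓.
  V = {[x67=x68]}: π^{-1}(V) = {x67, x68} ∈ τ ✓.
  V = {[x66=x70], [x67=x68]}: π^{-1}(V) = {x66, x67, x68, x70} ∈ τ ✓.
  V = {[x69]}: π^{-1}(V) = {x69} ∈ τ ✓.
  V = {[x66=x70], [x69]}: π^{-1}(V) = {x66, x69, x70} ∈ τ ✓.
  V = {[x67=x68], [x69]}: π^{-1}(V) = {x67, x68, x69} ∈ τ ✓.
  V = {[x66=x70], [x67=x68], [x69]}: π^{-1}(V) = {x66, x67, x68, x69, x70} ∈ τ ✓.
Open sets in the quotient: τ_Q = {{}, {[x66=x70]}, {[x67=x68]}, {[x66=x70], [x67=x68]}, {[x69]}, {[x66=x70], [x69]}, {[x67=x68], [x69]}, {[x66=x70], [x67=x68], [x69]}} (8 elements).


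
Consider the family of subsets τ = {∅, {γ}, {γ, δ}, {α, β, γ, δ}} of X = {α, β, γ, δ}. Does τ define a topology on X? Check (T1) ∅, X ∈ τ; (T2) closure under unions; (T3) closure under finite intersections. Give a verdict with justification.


τ IS a topology on X.

Axiom (T1): ∅ ∈ τ? Yes; X ∈ τ? Yes.
Axiom (T2/T3): check pairwise unions and intersections of members of τ.
All pairwise intersections and unions checked — each lies in τ. Therefore τ satisfies (T1), (T2), (T3): it IS a topology on X.


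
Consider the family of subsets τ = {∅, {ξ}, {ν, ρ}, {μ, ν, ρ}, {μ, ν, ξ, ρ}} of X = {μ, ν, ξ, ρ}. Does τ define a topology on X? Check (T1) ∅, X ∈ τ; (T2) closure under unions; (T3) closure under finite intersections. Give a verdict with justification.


τ is NOT a topology on X.

Axiom (T1): ∅ ∈ τ? Yes; X ∈ τ? Yes.
Axiom (T2/T3): check pairwise unions and intersections of members of τ.
Counterexample for (T2): {ξ} ∪ {ν, ρ} = {ν, ξ, ρ} ∉ τ. Therefore τ is NOT a topology.


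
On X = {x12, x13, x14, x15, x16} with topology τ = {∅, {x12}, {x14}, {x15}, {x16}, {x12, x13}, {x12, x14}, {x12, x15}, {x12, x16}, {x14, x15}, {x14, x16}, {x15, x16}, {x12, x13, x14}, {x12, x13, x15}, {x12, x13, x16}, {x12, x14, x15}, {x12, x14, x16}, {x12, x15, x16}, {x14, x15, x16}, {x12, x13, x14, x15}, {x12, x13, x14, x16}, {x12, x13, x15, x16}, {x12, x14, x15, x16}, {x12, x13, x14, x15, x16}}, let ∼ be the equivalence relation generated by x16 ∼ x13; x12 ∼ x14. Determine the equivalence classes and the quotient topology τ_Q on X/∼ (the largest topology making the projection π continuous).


X/∼ = {[x12=x14], [x13=x16], [x15]}; |τ_Q| = 6.

Equivalence classes: [x12=x14], [x13=x16], [x15].
Quotient map π: X → X/∼ sends x12 ↦ [x12=x14], x13 ↦ [x13=x16], x14 ↦ [x12=x14], x15 ↦ [x15], x16 ↦ [x13=x16].
For each subset V ⊆ X/∼, compute π^{-1}(V) ⊆ X and check whether π^{-1}(V) ∈ τ. V is open in τ_Q iff π^{-1}(V) ∈ τ.
  V = {}: π^{-1}(V) = ∅ ∈ τ ✓.
  V = {[x12=x14]}: π^{-1}(V) = {x12, x14} ∈ τ ✓.
  V = {[x13=x16]}: π^{-1}(V) = {x13, x16} ∉ τ ✗.
  V = {[x12=x14], [x13=x16]}: π^{-1}(V) = {x12, x13, x14, x16} ∈ τ ✓.
  V = {[x15]}: π^{-1}(V) = {x15} ∈ τ ✓.
  V = {[x12=x14], [x15]}: π^{-1}(V) = {x12, x14, x15} ∈ τ ✓.
  V = {[x13=x16], [x15]}: π^{-1}(V) = {x13, x15, x16} ∉ τ ✗.
  V = {[x12=x14], [x13=x16], [x15]}: π^{-1}(V) = {x12, x13, x14, x15, x16} ∈ τ ✓.
Open sets in the quotient: τ_Q = {{}, {[x12=x14]}, {[x12=x14], [x13=x16]}, {[x15]}, {[x12=x14], [x15]}, {[x12=x14], [x13=x16], [x15]}} (6 elements).


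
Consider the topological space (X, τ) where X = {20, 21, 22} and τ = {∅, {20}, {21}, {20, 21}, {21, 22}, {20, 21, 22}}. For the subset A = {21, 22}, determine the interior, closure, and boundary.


int(A) = {21, 22}, cl(A) = {21, 22}, ∂A = ∅.

Closed sets in (X, τ) are complements of opens:
  closed(X, τ) = {∅, {20}, {22}, {20, 22}, {21, 22}, {20, 21, 22}}.
int(A) = ⋃ {U ∈ τ : U ⊆ A}. Opens contained in A: ∅, {21}, {21, 22}.
Taking the union of these: int(A) = {21, 22}.
cl(A) = ⋂ {C closed : A ⊆ C}. Closed sets containing A: {21, 22}, {20, 21, 22}.
Intersecting these: cl(A) = {21, 22}.
∂A = cl(A) ∖ int(A) = {21, 22} ∖ {21, 22} = ∅.


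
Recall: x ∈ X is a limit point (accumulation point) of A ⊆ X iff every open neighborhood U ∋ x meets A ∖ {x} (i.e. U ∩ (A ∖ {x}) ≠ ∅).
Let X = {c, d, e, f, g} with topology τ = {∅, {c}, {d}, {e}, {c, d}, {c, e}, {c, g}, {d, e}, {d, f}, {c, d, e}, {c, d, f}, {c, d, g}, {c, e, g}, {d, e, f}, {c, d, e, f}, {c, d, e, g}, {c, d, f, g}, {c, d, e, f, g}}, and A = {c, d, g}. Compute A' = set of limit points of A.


A' = {f, g}

For each x ∈ X, list the open sets U ∈ τ with x ∈ U, then check whether U ∩ (A ∖ {x}) ≠ ∅ for every such U.
  x = c: open {c} ∋ x has {c} ∩ (A ∖ {c}) = ∅, so x is NOT a limit point.
  x = d: open {d} ∋ x has {d} ∩ (A ∖ {d}) = ∅, so x is NOT a limit point.
  x = e: open {e} ∋ x has {e} ∩ (A ∖ {e}) = ∅, so x is NOT a limit point.
  x = f: opens ∋ x are {d, f}, {c, d, f}, {d, e, f}, {c, d, e, f}, {c, d, f, g}, {c, d, e, f, g}; each meets A ∖ {f}, so x IS a limit point.
  x = g: opens ∋ x are {c, g}, {c, d, g}, {c, e, g}, {c, d, e, g}, {c, d, f, g}, {c, d, e, f, g}; each meets A ∖ {g}, so x IS a limit point.
Collecting: A' = {f, g}.


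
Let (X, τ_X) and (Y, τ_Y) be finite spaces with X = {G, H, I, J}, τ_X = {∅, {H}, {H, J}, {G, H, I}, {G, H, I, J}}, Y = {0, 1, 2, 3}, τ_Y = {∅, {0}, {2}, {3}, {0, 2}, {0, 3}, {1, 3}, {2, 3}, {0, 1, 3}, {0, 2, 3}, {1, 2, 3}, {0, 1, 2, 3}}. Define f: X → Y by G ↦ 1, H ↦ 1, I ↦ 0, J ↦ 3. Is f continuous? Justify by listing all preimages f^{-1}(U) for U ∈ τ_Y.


f is NOT continuous.

Compute f^{-1}(U) for each U ∈ τ_Y:
  U = ∅: f^{-1}(U) = ∅ ∈ τ_X ✓.
  U = {0}: f^{-1}(U) = {I} ∉ τ_X ✗.
  U = {2}: f^{-1}(U) = ∅ ∈ τ_X ✓.
  U = {3}: f^{-1}(U) = {J} ∉ τ_X ✗.
  U = {0, 2}: f^{-1}(U) = {I} ∉ τ_X ✗.
  U = {0, 3}: f^{-1}(U) = {I, J} ∉ τ_X ✗.
  U = {1, 3}: f^{-1}(U) = {G, H, J} ∉ τ_X ✗.
  U = {2, 3}: f^{-1}(U) = {J} ∉ τ_X ✗.
  U = {0, 1, 3}: f^{-1}(U) = {G, H, I, J} ∈ τ_X ✓.
  U = {0, 2, 3}: f^{-1}(U) = {I, J} ∉ τ_X ✗.
  U = {1, 2, 3}: f^{-1}(U) = {G, H, J} ∉ τ_X ✗.
  U = {0, 1, 2, 3}: f^{-1}(U) = {G, H, I, J} ∈ τ_X ✓.
Found U = {0} with f^{-1}(U) = {I} not in τ_X. Therefore f is NOT continuous.


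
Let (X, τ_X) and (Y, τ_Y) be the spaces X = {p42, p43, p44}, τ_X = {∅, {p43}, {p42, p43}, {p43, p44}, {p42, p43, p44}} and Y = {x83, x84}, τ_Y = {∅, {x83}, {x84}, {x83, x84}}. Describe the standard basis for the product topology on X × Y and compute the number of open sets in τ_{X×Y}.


Basis B = {∅ × ∅, {p43} × {x83}, {p43} × {x84}, {p42, p43} × {x83}, {p42, p43} × {x84}, {p43} × {x83, x84}, {p43, p44} × {x83}, {p43, p44} × {x84}, {p42, p43, p44} × {x83}, {p42, p43, p44} × {x84}, {p42, p43} × {x83, x84}, {p43, p44} × {x83, x84}, {p42, p43, p44} × {x83, x84}}; |τ_{X×Y}| = 25.

Enumerate products U × V with U ∈ τ_X, V ∈ τ_Y (deduplicated):
  ∅ × ∅ = {} (∅)
  {p43} × {x83} = {(p43,x83)}
  {p43} × {x84} = {(p43,x84)}
  {p42, p43} × {x83} = {(p42,x83), (p43,x83)}
  {p42, p43} × {x84} = {(p42,x84), (p43,x84)}
  {p43} × {x83, x84} = {(p43,x83), (p43,x84)}
  {p43, p44} × {x83} = {(p43,x83), (p44,x83)}
  {p43, p44} × {x84} = {(p43,x84), (p44,x84)}
  {p42, p43, p44} × {x83} = {(p42,x83), (p43,x83), (p44,x83)}
  {p42, p43, p44} × {x84} = {(p42,x84), (p43,x84), (p44,x84)}
  {p42, p43} × {x83, x84} = {(p42,x83), (p42,x84), (p43,x83), (p43,x84)}
  {p43, p44} × {x83, x84} = {(p43,x83), (p43,x84), (p44,x83), (p44,x84)}
  {p42, p43, p44} × {x83, x84} = {(p42,x83), (p42,x84), (p43,x83), (p43,x84), (p44,x83), (p44,x84)}
These 13 distinct sets form the basis B.
Close under arbitrary unions to get τ_{X×Y}; counting gives |τ_{X×Y}| = 25.


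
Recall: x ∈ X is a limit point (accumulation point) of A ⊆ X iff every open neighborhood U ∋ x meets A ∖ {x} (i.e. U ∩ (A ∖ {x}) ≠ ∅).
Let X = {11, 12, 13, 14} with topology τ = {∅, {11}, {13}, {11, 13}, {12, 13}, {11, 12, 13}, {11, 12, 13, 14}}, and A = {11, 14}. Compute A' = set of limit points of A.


A' = {14}

For each x ∈ X, list the open sets U ∈ τ with x ∈ U, then check whether U ∩ (A ∖ {x}) ≠ ∅ for every such U.
  x = 11: open {11} ∋ x has {11} ∩ (A ∖ {11}) = ∅, so x is NOT a limit point.
  x = 12: open {12, 13} ∋ x has {12, 13} ∩ (A ∖ {12}) = ∅, so x is NOT a limit point.
  x = 13: open {13} ∋ x has {13} ∩ (A ∖ {13}) = ∅, so x is NOT a limit point.
  x = 14: opens ∋ x are {11, 12, 13, 14}; each meets A ∖ {14}, so x IS a limit point.
Collecting: A' = {14}.


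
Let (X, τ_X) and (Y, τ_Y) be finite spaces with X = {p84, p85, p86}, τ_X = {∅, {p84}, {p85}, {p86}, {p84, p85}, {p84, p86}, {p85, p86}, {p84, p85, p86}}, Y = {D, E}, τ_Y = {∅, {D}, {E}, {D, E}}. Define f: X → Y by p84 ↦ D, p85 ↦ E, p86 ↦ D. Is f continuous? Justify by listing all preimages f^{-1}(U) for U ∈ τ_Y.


f IS continuous.

Compute f^{-1}(U) for each U ∈ τ_Y:
  U = ∅: f^{-1}(U) = ∅ ∈ τ_X ✓.
  U = {D}: f^{-1}(U) = {p84, p86} ∈ τ_X ✓.
  U = {E}: f^{-1}(U) = {p85} ∈ τ_X ✓.
  U = {D, E}: f^{-1}(U) = {p84, p85, p86} ∈ τ_X ✓.
Every preimage lies in τ_X, so f IS continuous.


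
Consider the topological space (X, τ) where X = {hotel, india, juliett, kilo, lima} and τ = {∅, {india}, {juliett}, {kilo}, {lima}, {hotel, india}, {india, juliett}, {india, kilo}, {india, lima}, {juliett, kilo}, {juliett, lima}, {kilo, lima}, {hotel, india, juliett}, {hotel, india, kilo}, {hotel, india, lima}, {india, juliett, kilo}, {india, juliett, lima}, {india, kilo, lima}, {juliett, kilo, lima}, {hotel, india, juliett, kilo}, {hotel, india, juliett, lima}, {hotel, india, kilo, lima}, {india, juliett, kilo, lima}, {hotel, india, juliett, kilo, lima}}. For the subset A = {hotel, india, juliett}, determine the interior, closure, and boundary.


int(A) = {hotel, india, juliett}, cl(A) = {hotel, india, juliett}, ∂A = ∅.

Closed sets in (X, τ) are complements of opens:
  closed(X, τ) = {∅, {hotel}, {juliett}, {kilo}, {lima}, {hotel, india}, {hotel, juliett}, {hotel, kilo}, {hotel, lima}, {juliett, kilo}, {juliett, lima}, {kilo, lima}, {hotel, india, juliett}, {hotel, india, kilo}, {hotel, india, lima}, {hotel, juliett, kilo}, {hotel, juliett, lima}, {hotel, kilo, lima}, {juliett, kilo, lima}, {hotel, india, juliett, kilo}, {hotel, india, juliett, lima}, {hotel, india, kilo, lima}, {hotel, juliett, kilo, lima}, {hotel, india, juliett, kilo, lima}}.
int(A) = ⋃ {U ∈ τ : U ⊆ A}. Opens contained in A: ∅, {india}, {juliett}, {hotel, india}, {india, juliett}, {hotel, india, juliett}.
Taking the union of these: int(A) = {hotel, india, juliett}.
cl(A) = ⋂ {C closed : A ⊆ C}. Closed sets containing A: {hotel, india, juliett}, {hotel, india, juliett, kilo}, {hotel, india, juliett, lima}, {hotel, india, juliett, kilo, lima}.
Intersecting these: cl(A) = {hotel, india, juliett}.
∂A = cl(A) ∖ int(A) = {hotel, india, juliett} ∖ {hotel, india, juliett} = ∅.


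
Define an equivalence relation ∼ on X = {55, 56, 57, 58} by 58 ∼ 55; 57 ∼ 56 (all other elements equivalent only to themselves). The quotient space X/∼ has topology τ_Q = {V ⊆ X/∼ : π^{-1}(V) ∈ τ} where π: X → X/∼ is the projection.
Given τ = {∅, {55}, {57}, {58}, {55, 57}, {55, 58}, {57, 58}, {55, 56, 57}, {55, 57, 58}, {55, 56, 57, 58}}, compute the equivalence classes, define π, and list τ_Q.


X/∼ = {[55=58], [56=57]}; |τ_Q| = 3.

Equivalence classes: [55=58], [56=57].
Quotient map π: X → X/∼ sends 55 ↦ [55=58], 56 ↦ [56=57], 57 ↦ [56=57], 58 ↦ [55=58].
For each subset V ⊆ X/∼, compute π^{-1}(V) ⊆ X and check whether π^{-1}(V) ∈ τ. V is open in τ_Q iff π^{-1}(V) ∈ τ.
  V = {}: π^{-1}(V) = ∅ ∈ τ ✓.
  V = {[55=58]}: π^{-1}(V) = {55, 58} ∈ τ ✓.
  V = {[56=57]}: π^{-1}(V) = {56, 57} ∉ τ ✗.
  V = {[55=58], [56=57]}: π^{-1}(V) = {55, 56, 57, 58} ∈ τ ✓.
Open sets in the quotient: τ_Q = {{}, {[55=58]}, {[55=58], [56=57]}} (3 elements).


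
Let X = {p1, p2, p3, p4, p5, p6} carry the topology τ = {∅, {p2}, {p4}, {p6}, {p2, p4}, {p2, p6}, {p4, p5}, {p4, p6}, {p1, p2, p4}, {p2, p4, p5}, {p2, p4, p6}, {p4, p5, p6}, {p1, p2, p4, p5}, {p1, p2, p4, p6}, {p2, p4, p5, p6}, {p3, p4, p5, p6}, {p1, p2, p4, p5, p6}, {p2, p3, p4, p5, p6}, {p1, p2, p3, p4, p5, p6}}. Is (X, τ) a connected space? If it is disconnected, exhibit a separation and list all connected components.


(X, τ) is connected.

Find clopen sets (U ∈ τ with X ∖ U ∈ τ):
  U = ∅, X ∖ U = {p1, p2, p3, p4, p5, p6} — both open, so U is clopen.
  U = {p1, p2, p3, p4, p5, p6}, X ∖ U = ∅ — both open, so U is clopen.
Only trivial clopens (∅ and X) exist, so (X, τ) is connected.
Compute connected components by grouping points that agree on all clopens:
  component: {p1, p2, p3, p4, p5, p6}


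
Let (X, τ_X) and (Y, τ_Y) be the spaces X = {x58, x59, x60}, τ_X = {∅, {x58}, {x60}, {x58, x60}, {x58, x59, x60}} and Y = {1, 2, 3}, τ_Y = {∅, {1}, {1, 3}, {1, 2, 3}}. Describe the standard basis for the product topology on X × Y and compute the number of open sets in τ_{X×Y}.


Basis B = {∅ × ∅, {x58} × {1}, {x60} × {1}, {x58} × {1, 3}, {x58, x60} × {1}, {x60} × {1, 3}, {x58} × {1, 2, 3}, {x58, x59, x60} × {1}, {x60} × {1, 2, 3}, {x58, x60} × {1, 3}, {x58, x60} × {1, 2, 3}, {x58, x59, x60} × {1, 3}, {x58, x59, x60} × {1, 2, 3}}; |τ_{X×Y}| = 30.

Enumerate products U × V with U ∈ τ_X, V ∈ τ_Y (deduplicated):
  ∅ × ∅ = {} (∅)
  {x58} × {1} = {(x58,1)}
  {x60} × {1} = {(x60,1)}
  {x58} × {1, 3} = {(x58,1), (x58,3)}
  {x58, x60} × {1} = {(x58,1), (x60,1)}
  {x60} × {1, 3} = {(x60,1), (x60,3)}
  {x58} × {1, 2, 3} = {(x58,1), (x58,2), (x58,3)}
  {x58, x59, x60} × {1} = {(x58,1), (x59,1), (x60,1)}
  {x60} × {1, 2, 3} = {(x60,1), (x60,2), (x60,3)}
  {x58, x60} × {1, 3} = {(x58,1), (x58,3), (x60,1), (x60,3)}
  {x58, x60} × {1, 2, 3} = {(x58,1), (x58,2), (x58,3), (x60,1), (x60,2), (x60,3)}
  {x58, x59, x60} × {1, 3} = {(x58,1), (x58,3), (x59,1), (x59,3), (x60,1), (x60,3)}
  {x58, x59, x60} × {1, 2, 3} = {(x58,1), (x58,2), (x58,3), (x59,1), (x59,2), (x59,3), (x60,1), (x60,2), (x60,3)}
These 13 distinct sets form the basis B.
Close under arbitrary unions to get τ_{X×Y}; counting gives |τ_{X×Y}| = 30.


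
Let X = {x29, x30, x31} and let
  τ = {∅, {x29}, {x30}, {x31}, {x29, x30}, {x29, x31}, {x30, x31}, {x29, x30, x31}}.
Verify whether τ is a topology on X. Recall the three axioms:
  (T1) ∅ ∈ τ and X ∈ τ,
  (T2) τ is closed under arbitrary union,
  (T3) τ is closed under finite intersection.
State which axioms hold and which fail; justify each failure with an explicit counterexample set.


τ IS a topology on X.

Axiom (T1): ∅ ∈ τ? Yes; X ∈ τ? Yes.
Axiom (T2/T3): check pairwise unions and intersections of members of τ.
All pairwise intersections and unions checked — each lies in τ. Therefore τ satisfies (T1), (T2), (T3): it IS a topology on X.


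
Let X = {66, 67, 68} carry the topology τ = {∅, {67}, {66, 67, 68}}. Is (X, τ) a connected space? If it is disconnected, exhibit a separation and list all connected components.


(X, τ) is connected.

Find clopen sets (U ∈ τ with X ∖ U ∈ τ):
  U = ∅, X ∖ U = {66, 67, 68} — both open, so U is clopen.
  U = {66, 67, 68}, X ∖ U = ∅ — both open, so U is clopen.
Only trivial clopens (∅ and X) exist, so (X, τ) is connected.
Compute connected components by grouping points that agree on all clopens:
  component: {66, 67, 68}


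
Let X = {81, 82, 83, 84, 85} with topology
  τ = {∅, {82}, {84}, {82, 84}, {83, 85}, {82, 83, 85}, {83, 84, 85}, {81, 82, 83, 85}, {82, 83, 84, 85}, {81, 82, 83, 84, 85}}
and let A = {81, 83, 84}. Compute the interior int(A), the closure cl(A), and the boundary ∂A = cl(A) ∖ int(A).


int(A) = {84}, cl(A) = {81, 83, 84, 85}, ∂A = {81, 83, 85}.

Closed sets in (X, τ) are complements of opens:
  closed(X, τ) = {∅, {81}, {84}, {81, 82}, {81, 84}, {81, 82, 84}, {81, 83, 85}, {81, 82, 83, 85}, {81, 83, 84, 85}, {81, 82, 83, 84, 85}}.
int(A) = ⋃ {U ∈ τ : U ⊆ A}. Opens contained in A: ∅, {84}.
Taking the union of these: int(A) = {84}.
cl(A) = ⋂ {C closed : A ⊆ C}. Closed sets containing A: {81, 83, 84, 85}, {81, 82, 83, 84, 85}.
Intersecting these: cl(A) = {81, 83, 84, 85}.
∂A = cl(A) ∖ int(A) = {81, 83, 84, 85} ∖ {84} = {81, 83, 85}.


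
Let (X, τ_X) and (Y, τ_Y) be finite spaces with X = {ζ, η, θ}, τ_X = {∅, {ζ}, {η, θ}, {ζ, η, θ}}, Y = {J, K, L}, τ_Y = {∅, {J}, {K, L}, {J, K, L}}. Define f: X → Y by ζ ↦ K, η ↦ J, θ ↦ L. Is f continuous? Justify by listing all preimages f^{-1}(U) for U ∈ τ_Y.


f is NOT continuous.

Compute f^{-1}(U) for each U ∈ τ_Y:
  U = ∅: f^{-1}(U) = ∅ ∈ τ_X ✓.
  U = {J}: f^{-1}(U) = {η} ∉ τ_X ✗.
  U = {K, L}: f^{-1}(U) = {ζ, θ} ∉ τ_X ✗.
  U = {J, K, L}: f^{-1}(U) = {ζ, η, θ} ∈ τ_X ✓.
Found U = {J} with f^{-1}(U) = {η} not in τ_X. Therefore f is NOT continuous.


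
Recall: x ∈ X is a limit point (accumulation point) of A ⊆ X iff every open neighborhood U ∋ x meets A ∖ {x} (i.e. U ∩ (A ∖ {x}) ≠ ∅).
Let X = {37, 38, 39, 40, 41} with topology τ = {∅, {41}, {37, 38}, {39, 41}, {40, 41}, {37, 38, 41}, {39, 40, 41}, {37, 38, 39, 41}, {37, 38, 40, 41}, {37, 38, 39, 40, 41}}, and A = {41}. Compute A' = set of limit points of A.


A' = {39, 40}

For each x ∈ X, list the open sets U ∈ τ with x ∈ U, then check whether U ∩ (A ∖ {x}) ≠ ∅ for every such U.
  x = 37: open {37, 38} ∋ x has {37, 38} ∩ (A ∖ {37}) = ∅, so x is NOT a limit point.
  x = 38: open {37, 38} ∋ x has {37, 38} ∩ (A ∖ {38}) = ∅, so x is NOT a limit point.
  x = 39: opens ∋ x are {39, 41}, {39, 40, 41}, {37, 38, 39, 41}, {37, 38, 39, 40, 41}; each meets A ∖ {39}, so x IS a limit point.
  x = 40: opens ∋ x are {40, 41}, {39, 40, 41}, {37, 38, 40, 41}, {37, 38, 39, 40, 41}; each meets A ∖ {40}, so x IS a limit point.
  x = 41: open {41} ∋ x has {41} ∩ (A ∖ {41}) = ∅, so x is NOT a limit point.
Collecting: A' = {39, 40}.


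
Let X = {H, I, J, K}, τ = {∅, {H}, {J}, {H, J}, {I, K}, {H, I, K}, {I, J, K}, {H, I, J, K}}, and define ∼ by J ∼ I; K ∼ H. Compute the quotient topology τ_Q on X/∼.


X/∼ = {[H=K], [I=J]}; |τ_Q| = 2.

Equivalence classes: [H=K], [I=J].
Quotient map π: X → X/∼ sends H ↦ [H=K], I ↦ [I=J], J ↦ [I=J], K ↦ [H=K].
For each subset V ⊆ X/∼, compute π^{-1}(V) ⊆ X and check whether π^{-1}(V) ∈ τ. V is open in τ_Q iff π^{-1}(V) ∈ τ.
  V = {}: π^{-1}(V) = ∅ ∈ τ ✓.
  V = {[H=K]}: π^{-1}(V) = {H, K} ∉ τ ✗.
  V = {[I=J]}: π^{-1}(V) = {I, J} ∉ τ ✗.
  V = {[H=K], [I=J]}: π^{-1}(V) = {H, I, J, K} ∈ τ ✓.
Open sets in the quotient: τ_Q = {{}, {[H=K], [I=J]}} (2 elements).


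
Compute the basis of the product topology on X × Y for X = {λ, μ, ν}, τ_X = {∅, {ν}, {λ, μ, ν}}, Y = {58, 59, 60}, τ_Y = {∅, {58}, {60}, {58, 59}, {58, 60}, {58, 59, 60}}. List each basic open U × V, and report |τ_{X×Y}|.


Basis B = {∅ × ∅, {ν} × {58}, {ν} × {60}, {ν} × {58, 59}, {ν} × {58, 60}, {λ, μ, ν} × {58}, {λ, μ, ν} × {60}, {ν} × {58, 59, 60}, {λ, μ, ν} × {58, 59}, {λ, μ, ν} × {58, 60}, {λ, μ, ν} × {58, 59, 60}}; |τ_{X×Y}| = 18.

Enumerate products U × V with U ∈ τ_X, V ∈ τ_Y (deduplicated):
  ∅ × ∅ = {} (∅)
  {ν} × {58} = {(ν,58)}
  {ν} × {60} = {(ν,60)}
  {ν} × {58, 59} = {(ν,58), (ν,59)}
  {ν} × {58, 60} = {(ν,58), (ν,60)}
  {λ, μ, ν} × {58} = {(λ,58), (μ,58), (ν,58)}
  {λ, μ, ν} × {60} = {(λ,60), (μ,60), (ν,60)}
  {ν} × {58, 59, 60} = {(ν,58), (ν,59), (ν,60)}
  {λ, μ, ν} × {58, 59} = {(λ,58), (λ,59), (μ,58), (μ,59), (ν,58), (ν,59)}
  {λ, μ, ν} × {58, 60} = {(λ,58), (λ,60), (μ,58), (μ,60), (ν,58), (ν,60)}
  {λ, μ, ν} × {58, 59, 60} = {(λ,58), (λ,59), (λ,60), (μ,58), (μ,59), (μ,60), (ν,58), (ν,59), (ν,60)}
These 11 distinct sets form the basis B.
Close under arbitrary unions to get τ_{X×Y}; counting gives |τ_{X×Y}| = 18.


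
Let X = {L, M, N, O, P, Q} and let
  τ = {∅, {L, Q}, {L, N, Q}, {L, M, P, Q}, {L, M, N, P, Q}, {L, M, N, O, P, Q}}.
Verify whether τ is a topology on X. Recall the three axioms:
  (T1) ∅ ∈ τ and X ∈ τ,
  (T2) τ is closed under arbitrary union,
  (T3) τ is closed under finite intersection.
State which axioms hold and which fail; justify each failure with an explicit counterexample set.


τ IS a topology on X.

Axiom (T1): ∅ ∈ τ? Yes; X ∈ τ? Yes.
Axiom (T2/T3): check pairwise unions and intersections of members of τ.
All pairwise intersections and unions checked — each lies in τ. Therefore τ satisfies (T1), (T2), (T3): it IS a topology on X.


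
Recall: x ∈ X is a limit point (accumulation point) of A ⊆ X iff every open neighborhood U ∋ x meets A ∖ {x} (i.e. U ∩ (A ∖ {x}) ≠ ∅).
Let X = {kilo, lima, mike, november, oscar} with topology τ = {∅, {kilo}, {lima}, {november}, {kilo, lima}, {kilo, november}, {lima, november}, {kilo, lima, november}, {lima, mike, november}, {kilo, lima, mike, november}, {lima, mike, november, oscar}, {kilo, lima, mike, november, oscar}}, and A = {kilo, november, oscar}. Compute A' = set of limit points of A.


A' = {mike, oscar}

For each x ∈ X, list the open sets U ∈ τ with x ∈ U, then check whether U ∩ (A ∖ {x}) ≠ ∅ for every such U.
  x = kilo: open {kilo} ∋ x has {kilo} ∩ (A ∖ {kilo}) = ∅, so x is NOT a limit point.
  x = lima: open {lima} ∋ x has {lima} ∩ (A ∖ {lima}) = ∅, so x is NOT a limit point.
  x = mike: opens ∋ x are {lima, mike, november}, {kilo, lima, mike, november}, {lima, mike, november, oscar}, {kilo, lima, mike, november, oscar}; each meets A ∖ {mike}, so x IS a limit point.
  x = november: open {november} ∋ x has {november} ∩ (A ∖ {november}) = ∅, so x is NOT a limit point.
  x = oscar: opens ∋ x are {lima, mike, november, oscar}, {kilo, lima, mike, november, oscar}; each meets A ∖ {oscar}, so x IS a limit point.
Collecting: A' = {mike, oscar}.


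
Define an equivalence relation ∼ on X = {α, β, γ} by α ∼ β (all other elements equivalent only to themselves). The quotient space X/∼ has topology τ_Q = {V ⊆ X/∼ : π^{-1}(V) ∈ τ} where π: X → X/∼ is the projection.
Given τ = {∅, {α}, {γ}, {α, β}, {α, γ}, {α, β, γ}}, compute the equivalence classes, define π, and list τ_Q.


X/∼ = {[α=β], [γ]}; |τ_Q| = 4.

Equivalence classes: [α=β], [γ].
Quotient map π: X → X/∼ sends α ↦ [α=β], β ↦ [α=β], γ ↦ [γ].
For each subset V ⊆ X/∼, compute π^{-1}(V) ⊆ X and check whether π^{-1}(V) ∈ τ. V is open in τ_Q iff π^{-1}(V) ∈ τ.
  V = {}: π^{-1}(V) = ∅ ∈ τ ✓.
  V = {[α=β]}: π^{-1}(V) = {α, β} ∈ τ ✓.
  V = {[γ]}: π^{-1}(V) = {γ} ∈ τ ✓.
  V = {[α=β], [γ]}: π^{-1}(V) = {α, β, γ} ∈ τ ✓.
Open sets in the quotient: τ_Q = {{}, {[α=β]}, {[γ]}, {[α=β], [γ]}} (4 elements).


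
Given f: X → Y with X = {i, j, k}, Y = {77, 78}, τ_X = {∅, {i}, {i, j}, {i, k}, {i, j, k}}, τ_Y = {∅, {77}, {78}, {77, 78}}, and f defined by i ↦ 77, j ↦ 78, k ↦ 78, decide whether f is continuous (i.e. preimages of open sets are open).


f is NOT continuous.

Compute f^{-1}(U) for each U ∈ τ_Y:
  U = ∅: f^{-1}(U) = ∅ ∈ τ_X ✓.
  U = {77}: f^{-1}(U) = {i} ∈ τ_X ✓.
  U = {78}: f^{-1}(U) = {j, k} ∉ τ_X ✗.
  U = {77, 78}: f^{-1}(U) = {i, j, k} ∈ τ_X ✓.
Found U = {78} with f^{-1}(U) = {j, k} not in τ_X. Therefore f is NOT continuous.


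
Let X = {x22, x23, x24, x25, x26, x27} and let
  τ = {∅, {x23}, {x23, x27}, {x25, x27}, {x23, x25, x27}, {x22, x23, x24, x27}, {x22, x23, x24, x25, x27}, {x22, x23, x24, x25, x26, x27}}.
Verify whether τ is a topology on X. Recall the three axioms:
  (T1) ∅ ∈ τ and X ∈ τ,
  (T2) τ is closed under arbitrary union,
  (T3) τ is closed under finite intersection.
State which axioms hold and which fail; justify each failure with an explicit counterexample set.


τ is NOT a topology on X.

Axiom (T1): ∅ ∈ τ? Yes; X ∈ τ? Yes.
Axiom (T2/T3): check pairwise unions and intersections of members of τ.
Counterexample for (T3): {x23, x27} ∩ {x25, x27} = {x27} ∉ τ. Therefore τ is NOT a topology.


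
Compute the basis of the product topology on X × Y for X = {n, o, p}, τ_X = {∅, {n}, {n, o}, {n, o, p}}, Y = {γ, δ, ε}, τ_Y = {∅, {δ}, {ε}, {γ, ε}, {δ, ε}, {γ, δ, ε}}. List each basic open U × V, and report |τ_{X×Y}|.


Basis B = {∅ × ∅, {n} × {δ}, {n} × {ε}, {n} × {γ, ε}, {n} × {δ, ε}, {n, o} × {δ}, {n, o} × {ε}, {n} × {γ, δ, ε}, {n, o, p} × {δ}, {n, o, p} × {ε}, {n, o} × {γ, ε}, {n, o} × {δ, ε}, {n, o} × {γ, δ, ε}, {n, o, p} × {γ, ε}, {n, o, p} × {δ, ε}, {n, o, p} × {γ, δ, ε}}; |τ_{X×Y}| = 40.

Enumerate products U × V with U ∈ τ_X, V ∈ τ_Y (deduplicated):
  ∅ × ∅ = {} (∅)
  {n} × {δ} = {(n,δ)}
  {n} × {ε} = {(n,ε)}
  {n} × {γ, ε} = {(n,γ), (n,ε)}
  {n} × {δ, ε} = {(n,δ), (n,ε)}
  {n, o} × {δ} = {(n,δ), (o,δ)}
  {n, o} × {ε} = {(n,ε), (o,ε)}
  {n} × {γ, δ, ε} = {(n,γ), (n,δ), (n,ε)}
  {n, o, p} × {δ} = {(n,δ), (o,δ), (p,δ)}
  {n, o, p} × {ε} = {(n,ε), (o,ε), (p,ε)}
  {n, o} × {γ, ε} = {(n,γ), (n,ε), (o,γ), (o,ε)}
  {n, o} × {δ, ε} = {(n,δ), (n,ε), (o,δ), (o,ε)}
  {n, o} × {γ, δ, ε} = {(n,γ), (n,δ), (n,ε), (o,γ), (o,δ), (o,ε)}
  {n, o, p} × {γ, ε} = {(n,γ), (n,ε), (o,γ), (o,ε), (p,γ), (p,ε)}
  {n, o, p} × {δ, ε} = {(n,δ), (n,ε), (o,δ), (o,ε), (p,δ), (p,ε)}
  {n, o, p} × {γ, δ, ε} = {(n,γ), (n,δ), (n,ε), (o,γ), (o,δ), (o,ε), (p,γ), (p,δ), (p,ε)}
These 16 distinct sets form the basis B.
Close under arbitrary unions to get τ_{X×Y}; counting gives |τ_{X×Y}| = 40.


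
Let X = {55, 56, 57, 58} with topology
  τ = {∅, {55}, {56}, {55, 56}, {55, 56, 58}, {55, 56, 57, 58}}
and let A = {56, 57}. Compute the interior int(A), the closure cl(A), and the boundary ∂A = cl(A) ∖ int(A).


int(A) = {56}, cl(A) = {56, 57, 58}, ∂A = {57, 58}.

Closed sets in (X, τ) are complements of opens:
  closed(X, τ) = {∅, {57}, {57, 58}, {55, 57, 58}, {56, 57, 58}, {55, 56, 57, 58}}.
int(A) = ⋃ {U ∈ τ : U ⊆ A}. Opens contained in A: ∅, {56}.
Taking the union of these: int(A) = {56}.
cl(A) = ⋂ {C closed : A ⊆ C}. Closed sets containing A: {56, 57, 58}, {55, 56, 57, 58}.
Intersecting these: cl(A) = {56, 57, 58}.
∂A = cl(A) ∖ int(A) = {56, 57, 58} ∖ {56} = {57, 58}.


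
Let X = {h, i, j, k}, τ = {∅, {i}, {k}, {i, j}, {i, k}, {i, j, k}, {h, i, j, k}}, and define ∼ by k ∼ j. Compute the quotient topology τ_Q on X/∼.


X/∼ = {[h], [i], [j=k]}; |τ_Q| = 4.

Equivalence classes: [h], [i], [j=k].
Quotient map π: X → X/∼ sends h ↦ [h], i ↦ [i], j ↦ [j=k], k ↦ [j=k].
For each subset V ⊆ X/∼, compute π^{-1}(V) ⊆ X and check whether π^{-1}(V) ∈ τ. V is open in τ_Q iff π^{-1}(V) ∈ τ.
  V = {}: π^{-1}(V) = ∅ ∈ τ ✓.
  V = {[h]}: π^{-1}(V) = {h} ∉ τ ✗.
  V = {[i]}: π^{-1}(V) = {i} ∈ τ ✓.
  V = {[h], [i]}: π^{-1}(V) = {h, i} ∉ τ ✗.
  V = {[j=k]}: π^{-1}(V) = {j, k} ∉ τ ✗.
  V = {[h], [j=k]}: π^{-1}(V) = {h, j, k} ∉ τ ✗.
  V = {[i], [j=k]}: π^{-1}(V) = {i, j, k} ∈ τ ✓.
  V = {[h], [i], [j=k]}: π^{-1}(V) = {h, i, j, k} ∈ τ ✓.
Open sets in the quotient: τ_Q = {{}, {[i]}, {[i], [j=k]}, {[h], [i], [j=k]}} (4 elements).


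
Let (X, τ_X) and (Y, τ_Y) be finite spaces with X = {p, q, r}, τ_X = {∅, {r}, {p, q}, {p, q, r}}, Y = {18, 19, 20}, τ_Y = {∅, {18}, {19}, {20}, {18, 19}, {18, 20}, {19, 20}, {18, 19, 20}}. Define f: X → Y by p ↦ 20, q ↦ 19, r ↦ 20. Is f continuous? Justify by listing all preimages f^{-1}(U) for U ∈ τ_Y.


f is NOT continuous.

Compute f^{-1}(U) for each U ∈ τ_Y:
  U = ∅: f^{-1}(U) = ∅ ∈ τ_X ✓.
  U = {18}: f^{-1}(U) = ∅ ∈ τ_X ✓.
  U = {19}: f^{-1}(U) = {q} ∉ τ_X ✗.
  U = {20}: f^{-1}(U) = {p, r} ∉ τ_X ✗.
  U = {18, 19}: f^{-1}(U) = {q} ∉ τ_X ✗.
  U = {18, 20}: f^{-1}(U) = {p, r} ∉ τ_X ✗.
  U = {19, 20}: f^{-1}(U) = {p, q, r} ∈ τ_X ✓.
  U = {18, 19, 20}: f^{-1}(U) = {p, q, r} ∈ τ_X ✓.
Found U = {19} with f^{-1}(U) = {q} not in τ_X. Therefore f is NOT continuous.


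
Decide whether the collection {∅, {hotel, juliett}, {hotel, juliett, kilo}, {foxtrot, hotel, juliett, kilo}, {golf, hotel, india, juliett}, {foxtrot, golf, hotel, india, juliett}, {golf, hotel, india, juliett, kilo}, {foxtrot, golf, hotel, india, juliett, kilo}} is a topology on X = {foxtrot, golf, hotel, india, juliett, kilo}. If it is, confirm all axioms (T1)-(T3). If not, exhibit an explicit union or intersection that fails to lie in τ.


τ is NOT a topology on X.

Axiom (T1): ∅ ∈ τ? Yes; X ∈ τ? Yes.
Axiom (T2/T3): check pairwise unions and intersections of members of τ.
Counterexample for (T3): {foxtrot, hotel, juliett, kilo} ∩ {foxtrot, golf, hotel, india, juliett} = {foxtrot, hotel, juliett} ∉ τ. Therefore τ is NOT a topology.


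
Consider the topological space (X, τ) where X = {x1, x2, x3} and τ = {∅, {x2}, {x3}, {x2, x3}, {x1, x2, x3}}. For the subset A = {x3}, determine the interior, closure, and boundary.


int(A) = {x3}, cl(A) = {x1, x3}, ∂A = {x1}.

Closed sets in (X, τ) are complements of opens:
  closed(X, τ) = {∅, {x1}, {x1, x2}, {x1, x3}, {x1, x2, x3}}.
int(A) = ⋃ {U ∈ τ : U ⊆ A}. Opens contained in A: ∅, {x3}.
Taking the union of these: int(A) = {x3}.
cl(A) = ⋂ {C closed : A ⊆ C}. Closed sets containing A: {x1, x3}, {x1, x2, x3}.
Intersecting these: cl(A) = {x1, x3}.
∂A = cl(A) ∖ int(A) = {x1, x3} ∖ {x3} = {x1}.


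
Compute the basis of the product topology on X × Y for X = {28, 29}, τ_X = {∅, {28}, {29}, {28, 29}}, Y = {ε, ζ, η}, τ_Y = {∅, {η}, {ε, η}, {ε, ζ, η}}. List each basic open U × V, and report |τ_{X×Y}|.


Basis B = {∅ × ∅, {28} × {η}, {29} × {η}, {28} × {ε, η}, {28, 29} × {η}, {29} × {ε, η}, {28} × {ε, ζ, η}, {29} × {ε, ζ, η}, {28, 29} × {ε, η}, {28, 29} × {ε, ζ, η}}; |τ_{X×Y}| = 16.

Enumerate products U × V with U ∈ τ_X, V ∈ τ_Y (deduplicated):
  ∅ × ∅ = {} (∅)
  {28} × {η} = {(28,η)}
  {29} × {η} = {(29,η)}
  {28} × {ε, η} = {(28,ε), (28,η)}
  {28, 29} × {η} = {(28,η), (29,η)}
  {29} × {ε, η} = {(29,ε), (29,η)}
  {28} × {ε, ζ, η} = {(28,ε), (28,ζ), (28,η)}
  {29} × {ε, ζ, η} = {(29,ε), (29,ζ), (29,η)}
  {28, 29} × {ε, η} = {(28,ε), (28,η), (29,ε), (29,η)}
  {28, 29} × {ε, ζ, η} = {(28,ε), (28,ζ), (28,η), (29,ε), (29,ζ), (29,η)}
These 10 distinct sets form the basis B.
Close under arbitrary unions to get τ_{X×Y}; counting gives |τ_{X×Y}| = 16.


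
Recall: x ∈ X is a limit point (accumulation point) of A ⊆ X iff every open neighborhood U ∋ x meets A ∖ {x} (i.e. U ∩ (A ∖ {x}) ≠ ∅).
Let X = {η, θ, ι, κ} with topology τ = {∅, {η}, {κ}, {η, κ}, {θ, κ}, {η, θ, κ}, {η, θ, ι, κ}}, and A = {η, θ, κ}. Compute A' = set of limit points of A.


A' = {θ, ι}

For each x ∈ X, list the open sets U ∈ τ with x ∈ U, then check whether U ∩ (A ∖ {x}) ≠ ∅ for every such U.
  x = η: open {η} ∋ x has {η} ∩ (A ∖ {η}) = ∅, so x is NOT a limit point.
  x = θ: opens ∋ x are {θ, κ}, {η, θ, κ}, {η, θ, ι, κ}; each meets A ∖ {θ}, so x IS a limit point.
  x = ι: opens ∋ x are {η, θ, ι, κ}; each meets A ∖ {ι}, so x IS a limit point.
  x = κ: open {κ} ∋ x has {κ} ∩ (A ∖ {κ}) = ∅, so x is NOT a limit point.
Collecting: A' = {θ, ι}.


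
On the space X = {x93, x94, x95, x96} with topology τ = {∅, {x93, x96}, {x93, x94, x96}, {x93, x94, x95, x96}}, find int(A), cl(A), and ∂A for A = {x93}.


int(A) = ∅, cl(A) = {x93, x94, x95, x96}, ∂A = {x93, x94, x95, x96}.

Closed sets in (X, τ) are complements of opens:
  closed(X, τ) = {∅, {x95}, {x94, x95}, {x93, x94, x95, x96}}.
int(A) = ⋃ {U ∈ τ : U ⊆ A}. Opens contained in A: ∅.
Taking the union of these: int(A) = ∅.
cl(A) = ⋂ {C closed : A ⊆ C}. Closed sets containing A: {x93, x94, x95, x96}.
Intersecting these: cl(A) = {x93, x94, x95, x96}.
∂A = cl(A) ∖ int(A) = {x93, x94, x95, x96} ∖ ∅ = {x93, x94, x95, x96}.


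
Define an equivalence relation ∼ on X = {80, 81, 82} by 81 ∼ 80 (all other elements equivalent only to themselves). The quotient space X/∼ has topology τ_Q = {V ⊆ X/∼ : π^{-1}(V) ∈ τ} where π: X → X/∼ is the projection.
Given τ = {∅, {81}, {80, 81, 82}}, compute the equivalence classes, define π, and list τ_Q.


X/∼ = {[80=81], [82]}; |τ_Q| = 2.

Equivalence classes: [80=81], [82].
Quotient map π: X → X/∼ sends 80 ↦ [80=81], 81 ↦ [80=81], 82 ↦ [82].
For each subset V ⊆ X/∼, compute π^{-1}(V) ⊆ X and check whether π^{-1}(V) ∈ τ. V is open in τ_Q iff π^{-1}(V) ∈ τ.
  V = {}: π^{-1}(V) = ∅ ∈ τ ✓.
  V = {[80=81]}: π^{-1}(V) = {80, 81} ∉ τ ✗.
  V = {[82]}: π^{-1}(V) = {82} ∉ τ ✗.
  V = {[80=81], [82]}: π^{-1}(V) = {80, 81, 82} ∈ τ ✓.
Open sets in the quotient: τ_Q = {{}, {[80=81], [82]}} (2 elements).


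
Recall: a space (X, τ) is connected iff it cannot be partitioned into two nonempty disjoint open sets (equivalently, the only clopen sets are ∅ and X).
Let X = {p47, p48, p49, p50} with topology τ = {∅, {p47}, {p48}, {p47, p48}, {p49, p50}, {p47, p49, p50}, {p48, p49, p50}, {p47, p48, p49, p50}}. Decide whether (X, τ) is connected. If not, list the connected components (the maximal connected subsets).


(X, τ) is disconnected; components = [{p47}, {p48}, {p49, p50}].

Find clopen sets (U ∈ τ with X ∖ U ∈ τ):
  U = ∅, X ∖ U = {p47, p48, p49, p50} — both open, so U is clopen.
  U = {p47}, X ∖ U = {p48, p49, p50} — both open, so U is clopen.
  U = {p48}, X ∖ U = {p47, p49, p50} — both open, so U is clopen.
  U = {p47, p48}, X ∖ U = {p49, p50} — both open, so U is clopen.
  U = {p49, p50}, X ∖ U = {p47, p48} — both open, so U is clopen.
  U = {p47, p49, p50}, X ∖ U = {p48} — both open, so U is clopen.
  U = {p48, p49, p50}, X ∖ U = {p47} — both open, so U is clopen.
  U = {p47, p48, p49, p50}, X ∖ U = ∅ — both open, so U is clopen.
Nontrivial clopen(s) exist: e.g. {p47, p49, p50}. So (X, τ) is disconnected.
Compute connected components by grouping points that agree on all clopens:
  component: {p47}
  component: {p48}
  component: {p49, p50}


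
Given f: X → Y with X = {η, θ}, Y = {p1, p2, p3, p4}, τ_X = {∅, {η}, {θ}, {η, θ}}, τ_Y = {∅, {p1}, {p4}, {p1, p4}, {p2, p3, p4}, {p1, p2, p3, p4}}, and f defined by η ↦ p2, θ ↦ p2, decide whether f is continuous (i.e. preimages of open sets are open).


f IS continuous.

Compute f^{-1}(U) for each U ∈ τ_Y:
  U = ∅: f^{-1}(U) = ∅ ∈ τ_X ✓.
  U = {p1}: f^{-1}(U) = ∅ ∈ τ_X ✓.
  U = {p4}: f^{-1}(U) = ∅ ∈ τ_X ✓.
  U = {p1, p4}: f^{-1}(U) = ∅ ∈ τ_X ✓.
  U = {p2, p3, p4}: f^{-1}(U) = {η, θ} ∈ τ_X ✓.
  U = {p1, p2, p3, p4}: f^{-1}(U) = {η, θ} ∈ τ_X ✓.
Every preimage lies in τ_X, so f IS continuous.
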